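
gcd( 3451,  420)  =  7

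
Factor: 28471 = 71^1*401^1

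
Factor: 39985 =5^1*11^1*727^1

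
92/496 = 23/124  =  0.19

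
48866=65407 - 16541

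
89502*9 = 805518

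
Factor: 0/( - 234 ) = 0 = 0^1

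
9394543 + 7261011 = 16655554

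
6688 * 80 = 535040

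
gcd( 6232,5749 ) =1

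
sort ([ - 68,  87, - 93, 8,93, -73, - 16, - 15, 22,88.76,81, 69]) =[ - 93 ,-73, -68, - 16 ,  -  15,8, 22,69,81,87, 88.76,  93]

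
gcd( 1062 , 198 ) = 18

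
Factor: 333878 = 2^1*139^1 *1201^1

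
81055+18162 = 99217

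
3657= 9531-5874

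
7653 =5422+2231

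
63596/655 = 97+61/655 = 97.09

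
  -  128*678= - 86784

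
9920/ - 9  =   - 9920/9 =- 1102.22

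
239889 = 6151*39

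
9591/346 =27+ 249/346 = 27.72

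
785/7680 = 157/1536 =0.10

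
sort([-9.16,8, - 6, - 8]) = [-9.16,  -  8, - 6, 8 ]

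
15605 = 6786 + 8819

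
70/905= 14/181= 0.08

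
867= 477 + 390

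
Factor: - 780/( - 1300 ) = 3^1*5^( - 1 ) = 3/5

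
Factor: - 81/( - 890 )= 2^( - 1 ) * 3^4 * 5^(- 1)*89^( - 1)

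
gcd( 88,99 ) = 11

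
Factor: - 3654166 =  - 2^1 * 41^1*44563^1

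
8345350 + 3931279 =12276629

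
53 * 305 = 16165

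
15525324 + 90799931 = 106325255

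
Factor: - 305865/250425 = -3^ ( - 1 ) * 5^( - 1) * 53^( - 1) * 971^1= - 971/795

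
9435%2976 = 507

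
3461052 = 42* 82406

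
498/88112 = 249/44056 = 0.01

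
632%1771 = 632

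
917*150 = 137550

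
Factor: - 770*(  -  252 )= 2^3*3^2*5^1 * 7^2*11^1 = 194040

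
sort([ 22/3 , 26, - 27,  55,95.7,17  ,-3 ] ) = [-27, - 3 , 22/3 , 17,26, 55,95.7 ]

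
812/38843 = 116/5549 = 0.02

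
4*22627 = 90508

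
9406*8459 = 79565354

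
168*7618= 1279824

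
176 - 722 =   -  546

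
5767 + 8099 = 13866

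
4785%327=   207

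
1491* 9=13419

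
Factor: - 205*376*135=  - 10405800 = - 2^3 *3^3 * 5^2*41^1*47^1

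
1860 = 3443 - 1583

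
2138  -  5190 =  - 3052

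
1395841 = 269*5189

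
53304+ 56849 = 110153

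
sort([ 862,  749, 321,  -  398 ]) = [ - 398,321 , 749,862 ]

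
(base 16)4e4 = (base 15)587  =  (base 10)1252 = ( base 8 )2344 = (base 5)20002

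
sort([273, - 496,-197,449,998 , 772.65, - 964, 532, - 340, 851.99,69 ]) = [-964,-496,-340, -197, 69, 273, 449, 532, 772.65,851.99,998] 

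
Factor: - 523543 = -523543^1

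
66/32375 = 66/32375 = 0.00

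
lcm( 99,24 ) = 792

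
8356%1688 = 1604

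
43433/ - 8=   -  5430 + 7/8  =  - 5429.12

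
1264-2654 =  - 1390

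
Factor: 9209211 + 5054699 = 2^1*5^1*23^1*62017^1 = 14263910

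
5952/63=1984/21 = 94.48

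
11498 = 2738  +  8760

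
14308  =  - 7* ( - 2044 )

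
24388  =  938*26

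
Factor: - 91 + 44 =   -  47 =- 47^1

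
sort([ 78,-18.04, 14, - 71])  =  [-71,  -  18.04 , 14,  78 ] 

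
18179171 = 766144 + 17413027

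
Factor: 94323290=2^1*5^1*251^1*37579^1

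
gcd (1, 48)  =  1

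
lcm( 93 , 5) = 465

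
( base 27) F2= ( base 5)3112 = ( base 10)407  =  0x197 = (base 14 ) 211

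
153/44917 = 153/44917 = 0.00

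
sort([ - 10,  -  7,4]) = [ - 10,-7, 4]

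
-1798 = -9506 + 7708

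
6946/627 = 11 + 49/627  =  11.08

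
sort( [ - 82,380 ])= [ - 82, 380] 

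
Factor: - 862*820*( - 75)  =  53013000=2^3*3^1*5^3*41^1*431^1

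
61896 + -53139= 8757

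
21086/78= 811/3 = 270.33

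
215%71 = 2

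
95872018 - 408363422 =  - 312491404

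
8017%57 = 37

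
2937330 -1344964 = 1592366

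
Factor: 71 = 71^1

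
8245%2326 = 1267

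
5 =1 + 4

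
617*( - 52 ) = - 32084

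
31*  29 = 899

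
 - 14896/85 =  - 176 + 64/85 = - 175.25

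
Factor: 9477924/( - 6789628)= - 3^1*797^1*991^1*1697407^ ( - 1 ) = -  2369481/1697407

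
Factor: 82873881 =3^3*31^1*99013^1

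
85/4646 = 85/4646= 0.02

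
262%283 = 262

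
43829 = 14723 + 29106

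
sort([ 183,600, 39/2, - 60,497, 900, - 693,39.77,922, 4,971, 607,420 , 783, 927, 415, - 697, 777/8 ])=[ - 697, - 693, - 60, 4,39/2, 39.77,777/8,183,415,420, 497,600,607, 783,900, 922, 927,  971]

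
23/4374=23/4374 = 0.01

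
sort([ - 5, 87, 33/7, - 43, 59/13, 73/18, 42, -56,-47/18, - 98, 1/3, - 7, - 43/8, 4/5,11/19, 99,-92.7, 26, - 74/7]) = [- 98, - 92.7, - 56, - 43, - 74/7, - 7 , - 43/8, - 5, - 47/18 , 1/3, 11/19,4/5, 73/18,59/13, 33/7,26,  42,87, 99 ] 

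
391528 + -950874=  - 559346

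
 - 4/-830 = 2/415 = 0.00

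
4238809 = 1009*4201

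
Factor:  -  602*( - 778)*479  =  2^2*7^1*43^1*389^1*479^1 = 224342524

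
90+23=113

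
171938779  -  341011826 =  - 169073047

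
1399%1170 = 229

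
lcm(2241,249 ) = 2241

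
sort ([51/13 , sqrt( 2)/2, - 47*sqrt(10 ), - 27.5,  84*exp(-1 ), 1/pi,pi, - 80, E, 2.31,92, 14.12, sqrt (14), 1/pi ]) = [ - 47*sqrt( 10) , - 80,  -  27.5, 1/pi, 1/pi, sqrt ( 2 )/2, 2.31 , E, pi,sqrt ( 14 ), 51/13, 14.12, 84*exp ( - 1 ), 92 ]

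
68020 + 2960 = 70980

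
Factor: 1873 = 1873^1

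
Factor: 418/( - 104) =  - 2^( - 2 )*11^1*13^( - 1)*19^1 = - 209/52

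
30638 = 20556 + 10082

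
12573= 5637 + 6936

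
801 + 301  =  1102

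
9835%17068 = 9835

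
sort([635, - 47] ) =[-47,635]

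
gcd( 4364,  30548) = 4364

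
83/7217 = 83/7217 = 0.01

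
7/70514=7/70514 = 0.00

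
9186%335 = 141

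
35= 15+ 20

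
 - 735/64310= - 1 +12715/12862  =  - 0.01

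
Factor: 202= 2^1*101^1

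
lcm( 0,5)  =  0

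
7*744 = 5208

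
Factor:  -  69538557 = -3^1*11^1*1223^1*1723^1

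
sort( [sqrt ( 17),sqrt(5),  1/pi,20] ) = [1/pi,sqrt( 5),sqrt( 17), 20]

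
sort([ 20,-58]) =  [ - 58, 20]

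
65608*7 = 459256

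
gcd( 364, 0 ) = 364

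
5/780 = 1/156 = 0.01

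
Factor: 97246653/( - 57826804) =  - 2^( - 2) *3^1*19^( - 1)*73^ ( -1)*659^1*1489^(-1)* 7027^1= -13892379/8260972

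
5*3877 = 19385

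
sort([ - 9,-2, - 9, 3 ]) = [ - 9,  -  9, - 2, 3 ]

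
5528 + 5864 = 11392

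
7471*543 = 4056753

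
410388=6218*66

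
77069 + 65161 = 142230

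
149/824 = 149/824=0.18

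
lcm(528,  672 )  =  7392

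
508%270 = 238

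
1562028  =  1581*988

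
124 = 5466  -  5342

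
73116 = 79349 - 6233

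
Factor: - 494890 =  - 2^1*5^1*11^2*409^1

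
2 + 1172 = 1174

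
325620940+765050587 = 1090671527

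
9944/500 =19  +  111/125 = 19.89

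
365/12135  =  73/2427 = 0.03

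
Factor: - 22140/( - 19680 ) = 9/8 = 2^(-3 )*3^2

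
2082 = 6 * 347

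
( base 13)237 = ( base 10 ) 384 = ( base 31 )CC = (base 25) F9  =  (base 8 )600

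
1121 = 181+940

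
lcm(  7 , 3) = 21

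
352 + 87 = 439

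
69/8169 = 23/2723 = 0.01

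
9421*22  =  207262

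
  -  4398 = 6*( - 733)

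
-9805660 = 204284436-214090096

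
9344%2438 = 2030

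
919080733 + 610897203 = 1529977936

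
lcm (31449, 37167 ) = 408837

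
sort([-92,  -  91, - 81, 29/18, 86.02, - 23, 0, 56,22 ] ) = [ -92, - 91, - 81, - 23, 0, 29/18, 22, 56, 86.02] 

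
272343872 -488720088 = -216376216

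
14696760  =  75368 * 195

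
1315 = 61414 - 60099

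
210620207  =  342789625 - 132169418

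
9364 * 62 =580568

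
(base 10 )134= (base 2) 10000110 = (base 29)4I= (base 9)158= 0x86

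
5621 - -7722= 13343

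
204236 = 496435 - 292199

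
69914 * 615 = 42997110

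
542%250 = 42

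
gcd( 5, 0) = 5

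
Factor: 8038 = 2^1 *4019^1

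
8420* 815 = 6862300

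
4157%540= 377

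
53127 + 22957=76084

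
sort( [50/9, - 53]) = [  -  53,50/9 ] 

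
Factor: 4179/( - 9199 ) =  - 3^1*7^1*199^1*9199^ ( - 1) 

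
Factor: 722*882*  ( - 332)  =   - 211418928 = -2^4*3^2*7^2*19^2*83^1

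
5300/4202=1 + 549/2101 = 1.26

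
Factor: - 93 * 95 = -3^1*5^1 * 19^1*31^1 = -8835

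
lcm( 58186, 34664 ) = 1629208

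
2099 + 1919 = 4018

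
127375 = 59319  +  68056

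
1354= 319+1035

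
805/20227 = 805/20227 = 0.04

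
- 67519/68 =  - 993+5/68 = - 992.93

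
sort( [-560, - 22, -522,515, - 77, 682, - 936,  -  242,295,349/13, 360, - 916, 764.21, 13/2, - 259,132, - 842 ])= [ - 936, - 916,-842  , - 560,  -  522,  -  259,- 242, - 77, - 22, 13/2,349/13, 132,295,  360,515,682,764.21] 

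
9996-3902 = 6094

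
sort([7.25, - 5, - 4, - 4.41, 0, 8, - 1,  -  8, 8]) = [ -8,-5, - 4.41, - 4,-1, 0, 7.25,8,8]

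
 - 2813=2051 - 4864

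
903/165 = 301/55=5.47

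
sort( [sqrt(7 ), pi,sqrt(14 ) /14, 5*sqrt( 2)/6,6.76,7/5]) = [ sqrt( 14) /14, 5*sqrt(2) /6,7/5,sqrt(7), pi, 6.76]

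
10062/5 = 10062/5  =  2012.40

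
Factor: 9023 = 7^1 * 1289^1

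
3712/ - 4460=  -  1 + 187/1115 =- 0.83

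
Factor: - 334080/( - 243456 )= 3^1*5^1*29^1*317^( - 1 ) = 435/317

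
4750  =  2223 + 2527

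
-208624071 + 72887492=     -  135736579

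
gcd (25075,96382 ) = 1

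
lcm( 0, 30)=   0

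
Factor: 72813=3^1*13^1 * 1867^1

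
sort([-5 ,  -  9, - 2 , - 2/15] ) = [ - 9 , - 5, - 2, - 2/15]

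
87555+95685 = 183240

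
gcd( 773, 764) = 1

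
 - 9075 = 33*( - 275) 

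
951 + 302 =1253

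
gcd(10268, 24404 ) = 4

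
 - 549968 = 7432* ( - 74 ) 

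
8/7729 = 8/7729 = 0.00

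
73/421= 73/421  =  0.17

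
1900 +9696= 11596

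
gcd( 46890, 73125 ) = 45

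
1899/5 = 379+4/5 = 379.80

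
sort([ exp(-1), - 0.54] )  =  [ - 0.54, exp( - 1) ] 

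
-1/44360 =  - 1 + 44359/44360= - 0.00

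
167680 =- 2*( - 83840 ) 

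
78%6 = 0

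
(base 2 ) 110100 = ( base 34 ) 1i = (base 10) 52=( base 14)3a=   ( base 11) 48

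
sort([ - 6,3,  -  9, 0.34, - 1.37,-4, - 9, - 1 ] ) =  [- 9, - 9, - 6, - 4, - 1.37, - 1, 0.34, 3] 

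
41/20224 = 41/20224 = 0.00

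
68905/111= 620 + 85/111 = 620.77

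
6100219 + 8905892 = 15006111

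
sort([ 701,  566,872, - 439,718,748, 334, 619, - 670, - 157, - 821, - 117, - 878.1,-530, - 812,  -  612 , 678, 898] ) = [ - 878.1, - 821,-812, - 670, - 612, - 530, - 439, - 157, - 117,334 , 566,619,678,701,  718 , 748, 872,898] 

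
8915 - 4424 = 4491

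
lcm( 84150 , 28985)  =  2608650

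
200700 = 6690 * 30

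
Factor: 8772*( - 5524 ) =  - 48456528 = - 2^4*3^1 *17^1*43^1*1381^1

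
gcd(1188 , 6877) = 1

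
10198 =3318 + 6880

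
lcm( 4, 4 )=4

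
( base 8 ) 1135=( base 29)KP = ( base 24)115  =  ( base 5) 4410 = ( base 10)605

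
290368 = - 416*(-698 )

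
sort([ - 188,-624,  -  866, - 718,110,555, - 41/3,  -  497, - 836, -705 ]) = [- 866, - 836, -718,-705 , - 624, - 497, - 188, - 41/3, 110,555] 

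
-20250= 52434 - 72684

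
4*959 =3836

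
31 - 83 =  - 52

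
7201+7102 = 14303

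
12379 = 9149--3230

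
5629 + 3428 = 9057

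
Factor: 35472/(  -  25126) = - 24/17 = - 2^3*3^1*17^(-1 )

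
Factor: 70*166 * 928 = 2^7*5^1*7^1*29^1*83^1 =10783360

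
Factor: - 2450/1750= -5^ (-1 )*7^1 = - 7/5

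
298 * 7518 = 2240364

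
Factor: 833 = 7^2*17^1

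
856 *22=18832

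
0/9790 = 0= 0.00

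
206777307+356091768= 562869075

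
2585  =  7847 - 5262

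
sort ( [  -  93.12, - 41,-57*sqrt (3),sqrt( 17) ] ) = [ - 57*sqrt( 3 ), - 93.12, - 41,  sqrt( 17 )]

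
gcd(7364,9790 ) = 2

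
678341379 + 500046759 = 1178388138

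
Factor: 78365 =5^1 * 7^1*2239^1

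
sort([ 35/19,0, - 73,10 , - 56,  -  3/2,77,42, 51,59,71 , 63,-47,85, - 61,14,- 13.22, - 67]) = [ - 73, - 67,  -  61 , - 56, - 47,-13.22, - 3/2,0, 35/19, 10, 14,  42,  51,59,63, 71,77, 85]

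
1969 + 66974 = 68943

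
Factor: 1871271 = 3^2*53^1*3923^1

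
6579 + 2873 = 9452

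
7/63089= 7/63089 = 0.00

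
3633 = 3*1211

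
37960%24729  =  13231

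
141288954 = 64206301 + 77082653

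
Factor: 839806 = 2^1*11^1 * 59^1 * 647^1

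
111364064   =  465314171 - 353950107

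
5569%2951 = 2618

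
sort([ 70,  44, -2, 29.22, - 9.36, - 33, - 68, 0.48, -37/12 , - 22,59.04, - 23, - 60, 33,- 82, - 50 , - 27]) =[-82, - 68, - 60,  -  50, - 33, - 27, - 23, - 22, - 9.36, - 37/12, - 2, 0.48,29.22, 33,44,59.04,70 ] 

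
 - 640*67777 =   -  43377280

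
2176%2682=2176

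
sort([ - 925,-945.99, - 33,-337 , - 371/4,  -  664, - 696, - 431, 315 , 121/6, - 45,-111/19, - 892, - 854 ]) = [ - 945.99, -925, - 892, - 854, - 696 , - 664, - 431 ,- 337 ,  -  371/4, - 45, - 33, - 111/19 , 121/6, 315 ] 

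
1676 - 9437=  - 7761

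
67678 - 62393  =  5285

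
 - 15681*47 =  -737007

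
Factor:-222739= - 11^1*20249^1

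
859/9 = 859/9= 95.44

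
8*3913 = 31304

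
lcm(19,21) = 399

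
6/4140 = 1/690 = 0.00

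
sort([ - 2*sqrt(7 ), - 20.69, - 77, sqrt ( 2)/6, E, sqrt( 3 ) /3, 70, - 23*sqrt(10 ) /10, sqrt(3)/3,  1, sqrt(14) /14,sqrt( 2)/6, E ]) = [ - 77,-20.69,-23 * sqrt(10)/10, - 2*sqrt ( 7),sqrt(2)/6,sqrt( 2) /6,sqrt(14)/14, sqrt( 3)/3, sqrt(3)/3,1,E, E,  70 ]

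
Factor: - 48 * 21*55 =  - 2^4*3^2*5^1*7^1*11^1  =  - 55440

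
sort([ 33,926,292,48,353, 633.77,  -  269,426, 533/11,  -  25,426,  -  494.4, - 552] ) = [ - 552 , - 494.4,  -  269, - 25, 33, 48 , 533/11,292,353,426,426,633.77,926]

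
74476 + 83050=157526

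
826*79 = 65254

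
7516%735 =166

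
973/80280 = 973/80280 = 0.01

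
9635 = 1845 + 7790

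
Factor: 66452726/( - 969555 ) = -2^1*3^( - 1)*5^(- 1)*109^(  -  1)*593^( - 1 )*863^1*38501^1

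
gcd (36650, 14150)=50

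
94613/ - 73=  -  94613/73 = -1296.07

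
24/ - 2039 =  - 1 + 2015/2039 =- 0.01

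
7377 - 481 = 6896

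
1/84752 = 1/84752 = 0.00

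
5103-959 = 4144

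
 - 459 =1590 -2049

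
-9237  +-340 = -9577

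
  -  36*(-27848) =1002528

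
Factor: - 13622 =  - 2^1 * 7^2*139^1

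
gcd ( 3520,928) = 32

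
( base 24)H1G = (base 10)9832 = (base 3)111111011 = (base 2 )10011001101000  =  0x2668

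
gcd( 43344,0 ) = 43344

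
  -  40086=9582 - 49668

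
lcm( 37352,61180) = 3548440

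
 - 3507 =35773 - 39280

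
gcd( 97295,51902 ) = 1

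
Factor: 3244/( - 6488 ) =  - 1/2 = - 2^(-1)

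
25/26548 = 25/26548= 0.00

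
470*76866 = 36127020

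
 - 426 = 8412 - 8838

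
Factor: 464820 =2^2*3^1*5^1*61^1*127^1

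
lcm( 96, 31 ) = 2976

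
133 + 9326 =9459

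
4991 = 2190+2801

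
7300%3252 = 796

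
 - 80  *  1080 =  - 86400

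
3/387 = 1/129= 0.01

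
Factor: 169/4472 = 13/344 = 2^ ( - 3)*13^1* 43^( - 1) 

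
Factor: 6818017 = 19^1*229^1*1567^1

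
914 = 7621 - 6707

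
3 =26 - 23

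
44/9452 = 11/2363  =  0.00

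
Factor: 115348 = 2^2*28837^1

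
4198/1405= 2 + 1388/1405   =  2.99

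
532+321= 853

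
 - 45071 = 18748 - 63819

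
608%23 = 10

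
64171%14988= 4219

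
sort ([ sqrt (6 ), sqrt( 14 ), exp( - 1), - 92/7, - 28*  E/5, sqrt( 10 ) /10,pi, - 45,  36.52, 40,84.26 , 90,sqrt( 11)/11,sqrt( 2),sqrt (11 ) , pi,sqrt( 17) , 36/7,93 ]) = [ - 45,-28  *E/5, - 92/7, sqrt( 11)/11 , sqrt(10 )/10,exp(- 1),  sqrt( 2) , sqrt(6 ), pi, pi, sqrt( 11 ), sqrt( 14 ), sqrt( 17),36/7, 36.52 , 40,84.26 , 90, 93]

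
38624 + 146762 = 185386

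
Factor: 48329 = 31^1*1559^1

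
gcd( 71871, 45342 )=3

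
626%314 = 312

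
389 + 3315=3704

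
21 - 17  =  4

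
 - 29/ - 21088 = 29/21088 = 0.00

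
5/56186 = 5/56186 = 0.00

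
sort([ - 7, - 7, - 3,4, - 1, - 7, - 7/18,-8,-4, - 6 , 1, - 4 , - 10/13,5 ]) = [ - 8, - 7, - 7, - 7, - 6, - 4,  -  4, - 3 , - 1,  -  10/13, - 7/18,1 , 4,  5 ] 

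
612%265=82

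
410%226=184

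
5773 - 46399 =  - 40626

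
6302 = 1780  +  4522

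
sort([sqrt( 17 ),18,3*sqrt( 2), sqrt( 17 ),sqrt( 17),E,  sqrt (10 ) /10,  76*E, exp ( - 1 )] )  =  [sqrt( 10)/10,exp( - 1 ),E,  sqrt( 17),sqrt(17 ),sqrt ( 17), 3*sqrt (2),18, 76  *  E] 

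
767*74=56758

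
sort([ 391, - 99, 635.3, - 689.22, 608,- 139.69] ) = [ - 689.22,-139.69, - 99, 391 , 608, 635.3 ]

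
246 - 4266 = - 4020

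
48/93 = 16/31 =0.52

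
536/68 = 7 + 15/17=7.88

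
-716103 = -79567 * 9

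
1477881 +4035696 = 5513577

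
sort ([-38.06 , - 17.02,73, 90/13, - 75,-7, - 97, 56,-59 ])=[ - 97, - 75,-59, - 38.06,  -  17.02, - 7, 90/13,  56,73]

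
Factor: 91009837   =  91009837^1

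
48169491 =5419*8889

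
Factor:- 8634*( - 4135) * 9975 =356123360250=   2^1*3^2*5^3*7^1 * 19^1*827^1*1439^1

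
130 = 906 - 776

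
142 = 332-190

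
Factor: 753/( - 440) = -2^( - 3) * 3^1 * 5^( - 1) * 11^( - 1 )*251^1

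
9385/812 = 9385/812 =11.56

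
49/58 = 49/58  =  0.84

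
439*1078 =473242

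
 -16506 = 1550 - 18056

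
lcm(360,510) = 6120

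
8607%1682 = 197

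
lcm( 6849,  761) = 6849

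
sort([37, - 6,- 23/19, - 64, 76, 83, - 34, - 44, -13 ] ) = [ - 64,  -  44, - 34, - 13, - 6, - 23/19, 37, 76, 83]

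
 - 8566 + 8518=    - 48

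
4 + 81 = 85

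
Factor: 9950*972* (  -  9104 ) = -88048425600 = -2^7*3^5*5^2*199^1*569^1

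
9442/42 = 224 + 17/21 = 224.81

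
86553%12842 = 9501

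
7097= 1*7097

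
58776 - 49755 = 9021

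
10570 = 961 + 9609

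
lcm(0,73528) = 0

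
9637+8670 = 18307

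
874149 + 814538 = 1688687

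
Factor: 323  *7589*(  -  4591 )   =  -17^1*19^1*4591^1*7589^1 =- 11253674977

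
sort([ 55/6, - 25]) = [ - 25,  55/6 ]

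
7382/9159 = 7382/9159 = 0.81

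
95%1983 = 95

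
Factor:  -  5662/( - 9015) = 2^1*3^(  -  1 ) * 5^(- 1)*19^1*149^1*601^(  -  1 )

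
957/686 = 957/686 = 1.40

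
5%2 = 1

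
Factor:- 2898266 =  -2^1*7^1 * 241^1*859^1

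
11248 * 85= 956080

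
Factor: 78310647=3^2*19^2*24103^1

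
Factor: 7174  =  2^1 * 17^1*211^1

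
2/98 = 1/49 = 0.02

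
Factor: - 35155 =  - 5^1*79^1*89^1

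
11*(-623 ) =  - 6853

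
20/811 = 20/811 = 0.02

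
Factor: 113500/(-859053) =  - 2^2*3^( - 1)*5^3 * 13^ ( - 1 )*227^1*22027^(- 1 ) 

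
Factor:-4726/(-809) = 2^1*17^1*139^1*809^( - 1)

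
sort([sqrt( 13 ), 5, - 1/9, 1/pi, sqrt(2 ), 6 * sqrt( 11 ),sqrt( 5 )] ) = [ - 1/9,1/pi, sqrt( 2 ),sqrt(5),sqrt ( 13),5, 6*sqrt( 11)]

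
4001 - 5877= - 1876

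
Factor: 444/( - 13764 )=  - 1/31= - 31^( - 1)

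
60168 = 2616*23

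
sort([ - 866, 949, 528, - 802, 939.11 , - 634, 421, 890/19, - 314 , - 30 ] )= [ - 866,- 802,-634,-314,-30, 890/19, 421, 528, 939.11, 949]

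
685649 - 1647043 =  - 961394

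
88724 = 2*44362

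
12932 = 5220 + 7712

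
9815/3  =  3271  +  2/3=3271.67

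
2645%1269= 107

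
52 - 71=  - 19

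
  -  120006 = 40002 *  ( -3 ) 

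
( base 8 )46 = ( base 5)123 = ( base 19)20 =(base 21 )1h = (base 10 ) 38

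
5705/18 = 5705/18 = 316.94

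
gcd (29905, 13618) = 1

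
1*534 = 534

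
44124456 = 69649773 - 25525317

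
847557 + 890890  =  1738447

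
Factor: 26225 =5^2 * 1049^1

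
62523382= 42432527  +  20090855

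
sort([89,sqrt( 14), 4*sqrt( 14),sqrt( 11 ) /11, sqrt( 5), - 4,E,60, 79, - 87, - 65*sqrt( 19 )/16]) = [  -  87,- 65*sqrt( 19 ) /16, - 4,sqrt(11) /11,sqrt(5 ), E,sqrt( 14 ), 4  *  sqrt( 14 ),60, 79,89]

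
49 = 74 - 25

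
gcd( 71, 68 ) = 1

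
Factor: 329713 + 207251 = 536964 = 2^2*3^1 * 29^1 * 1543^1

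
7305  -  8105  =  -800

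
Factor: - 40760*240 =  - 2^7*3^1*5^2*1019^1 = - 9782400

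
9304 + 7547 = 16851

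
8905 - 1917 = 6988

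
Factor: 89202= 2^1*3^1*14867^1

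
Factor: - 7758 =-2^1*3^2*431^1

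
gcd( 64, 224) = 32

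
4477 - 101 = 4376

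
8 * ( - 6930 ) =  - 55440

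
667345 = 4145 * 161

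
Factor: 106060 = 2^2*5^1 * 5303^1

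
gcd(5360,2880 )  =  80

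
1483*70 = 103810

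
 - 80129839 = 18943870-99073709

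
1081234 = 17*63602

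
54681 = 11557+43124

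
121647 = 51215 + 70432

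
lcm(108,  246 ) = 4428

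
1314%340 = 294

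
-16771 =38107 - 54878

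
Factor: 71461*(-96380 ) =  - 6887411180 = - 2^2*5^1*13^1* 23^1 *61^1*79^1*239^1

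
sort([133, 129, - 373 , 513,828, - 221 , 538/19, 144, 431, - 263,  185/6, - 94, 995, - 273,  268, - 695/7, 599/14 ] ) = [ - 373 , -273, - 263, - 221, - 695/7, - 94,538/19, 185/6,599/14, 129, 133,144,268, 431,513, 828, 995 ] 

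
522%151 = 69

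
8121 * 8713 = 70758273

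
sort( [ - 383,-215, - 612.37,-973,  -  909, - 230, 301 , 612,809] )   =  [-973  ,-909, - 612.37,-383,-230, - 215, 301, 612,809]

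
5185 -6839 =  - 1654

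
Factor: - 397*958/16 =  - 190163/8= - 2^(-3) * 397^1 * 479^1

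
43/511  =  43/511 = 0.08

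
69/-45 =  - 2 + 7/15= - 1.53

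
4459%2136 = 187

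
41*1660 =68060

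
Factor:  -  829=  - 829^1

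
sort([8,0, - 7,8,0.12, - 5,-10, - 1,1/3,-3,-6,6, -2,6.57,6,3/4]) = [ - 10, - 7, - 6, - 5, - 3, - 2, - 1,  0,0.12, 1/3, 3/4,6,6,6.57,8 , 8 ] 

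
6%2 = 0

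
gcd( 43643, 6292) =1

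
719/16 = 719/16  =  44.94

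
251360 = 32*7855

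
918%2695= 918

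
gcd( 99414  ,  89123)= 1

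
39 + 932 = 971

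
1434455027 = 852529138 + 581925889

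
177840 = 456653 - 278813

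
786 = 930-144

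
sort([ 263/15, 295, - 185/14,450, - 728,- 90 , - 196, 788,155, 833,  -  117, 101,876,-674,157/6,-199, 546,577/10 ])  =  [ - 728, - 674, - 199, -196 , - 117, - 90, - 185/14, 263/15,157/6 , 577/10,101, 155,295 , 450, 546,  788, 833 , 876] 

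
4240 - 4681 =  - 441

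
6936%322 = 174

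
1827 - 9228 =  - 7401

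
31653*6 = 189918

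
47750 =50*955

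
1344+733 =2077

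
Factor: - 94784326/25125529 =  - 2^1*7^2*11^( - 2 ) * 13^1 * 59^1 * 97^1*15973^( - 1 ) = - 7291102/1932733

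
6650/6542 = 1 + 54/3271 = 1.02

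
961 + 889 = 1850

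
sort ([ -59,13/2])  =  [  -  59, 13/2 ] 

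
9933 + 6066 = 15999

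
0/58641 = 0 = 0.00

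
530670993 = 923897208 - 393226215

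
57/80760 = 19/26920 = 0.00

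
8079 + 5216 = 13295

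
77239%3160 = 1399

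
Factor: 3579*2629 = 9409191  =  3^1*11^1 * 239^1*1193^1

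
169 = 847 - 678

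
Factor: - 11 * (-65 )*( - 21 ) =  - 15015 = - 3^1*5^1*7^1 * 11^1*13^1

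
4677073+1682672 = 6359745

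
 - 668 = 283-951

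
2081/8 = 2081/8= 260.12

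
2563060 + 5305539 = 7868599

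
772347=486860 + 285487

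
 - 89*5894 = -524566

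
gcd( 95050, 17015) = 5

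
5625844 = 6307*892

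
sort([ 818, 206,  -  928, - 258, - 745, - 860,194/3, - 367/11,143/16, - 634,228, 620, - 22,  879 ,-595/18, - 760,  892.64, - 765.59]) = [ - 928,-860,  -  765.59, - 760, - 745,-634, - 258 , - 367/11, - 595/18, - 22,143/16,194/3, 206,  228, 620 , 818 , 879, 892.64] 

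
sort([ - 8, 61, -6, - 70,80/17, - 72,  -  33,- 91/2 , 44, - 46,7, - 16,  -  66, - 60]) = [-72, - 70, - 66, - 60, - 46, - 91/2,-33, - 16, - 8, - 6, 80/17, 7,44,  61 ]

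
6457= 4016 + 2441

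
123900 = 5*24780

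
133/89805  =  133/89805 = 0.00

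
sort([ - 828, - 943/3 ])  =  [- 828, - 943/3 ] 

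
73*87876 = 6414948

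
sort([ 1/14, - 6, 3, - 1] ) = [ - 6, - 1, 1/14, 3 ] 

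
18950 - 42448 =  - 23498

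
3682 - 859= 2823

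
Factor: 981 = 3^2 *109^1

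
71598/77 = 71598/77 = 929.84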